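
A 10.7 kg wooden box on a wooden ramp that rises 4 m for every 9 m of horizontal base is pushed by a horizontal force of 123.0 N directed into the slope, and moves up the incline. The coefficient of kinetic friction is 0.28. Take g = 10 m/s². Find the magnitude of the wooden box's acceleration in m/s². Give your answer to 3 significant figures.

2.58 m/s²

The horizontal push has components F cos 23.96° = 123.0 × 0.9138 = 112.397 N up the incline and F sin 23.96° = 123.0 × 0.4061 = 49.950 N pressing into the surface.
The normal force is therefore N = mg cos 23.96° + F sin 23.96° = 97.777 + 49.950 = 147.727 N, and kinetic friction down the slope is μN = 0.28 × 147.727 = 41.364 N.
Along the incline: F cos 23.96° − mg sin 23.96° − μN = ma, so 112.397 − 43.453 − 41.364 = 10.7 a, giving a = 2.5776 m/s².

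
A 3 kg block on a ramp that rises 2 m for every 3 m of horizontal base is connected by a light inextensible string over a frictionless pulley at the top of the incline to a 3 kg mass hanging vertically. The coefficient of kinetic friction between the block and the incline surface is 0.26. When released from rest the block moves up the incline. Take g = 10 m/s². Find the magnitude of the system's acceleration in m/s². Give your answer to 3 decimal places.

1.145 m/s²

For the block on the incline: the weight component along the slope is m₁g sin 33.69° = 3 × 10 × 0.5547 = 16.641 N and the normal force is N = m₁g cos 33.69° = 24.962 N.
Kinetic friction opposes the block's motion up the incline: f = μN = 0.26 × 24.962 = 6.490 N acting down the slope.
Newton's second law for the block (up-slope positive): T − 16.641 − 6.490 = 3 a. For the hanging mass (downward positive): 3 × 10 − T = 3 a.
Adding the two equations eliminates T: 6.869 = 6 a, so a = 1.1448 m/s².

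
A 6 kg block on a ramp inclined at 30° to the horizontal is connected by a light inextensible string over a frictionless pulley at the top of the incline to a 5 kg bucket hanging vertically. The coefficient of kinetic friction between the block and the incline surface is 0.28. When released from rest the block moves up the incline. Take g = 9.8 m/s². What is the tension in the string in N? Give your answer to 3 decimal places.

46.572 N

For the block on the incline: the weight component along the slope is m₁g sin 30° = 6 × 9.8 × 0.5000 = 29.400 N and the normal force is N = m₁g cos 30° = 50.922 N.
Kinetic friction opposes the block's motion up the incline: f = μN = 0.28 × 50.922 = 14.258 N acting down the slope.
Newton's second law for the block (up-slope positive): T − 29.400 − 14.258 = 6 a. For the hanging bucket (downward positive): 5 × 9.8 − T = 5 a.
Adding the two equations eliminates T: 5.342 = 11 a, so a = 0.4856 m/s².
Then from the hanging bucket's equation, T = 5 × (9.8 − 0.4856) = 46.572 N.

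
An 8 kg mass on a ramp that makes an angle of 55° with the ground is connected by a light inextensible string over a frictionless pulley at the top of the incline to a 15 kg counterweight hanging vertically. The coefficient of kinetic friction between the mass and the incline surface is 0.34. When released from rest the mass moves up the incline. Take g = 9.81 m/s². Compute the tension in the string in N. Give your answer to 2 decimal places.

103.09 N

For the mass on the incline: the weight component along the slope is m₁g sin 55° = 8 × 9.81 × 0.8192 = 64.291 N and the normal force is N = m₁g cos 55° = 45.014 N.
Kinetic friction opposes the mass's motion up the incline: f = μN = 0.34 × 45.014 = 15.305 N acting down the slope.
Newton's second law for the mass (up-slope positive): T − 64.291 − 15.305 = 8 a. For the hanging counterweight (downward positive): 15 × 9.81 − T = 15 a.
Adding the two equations eliminates T: 67.554 = 23 a, so a = 2.9371 m/s².
Then from the hanging counterweight's equation, T = 15 × (9.81 − 2.9371) = 103.094 N.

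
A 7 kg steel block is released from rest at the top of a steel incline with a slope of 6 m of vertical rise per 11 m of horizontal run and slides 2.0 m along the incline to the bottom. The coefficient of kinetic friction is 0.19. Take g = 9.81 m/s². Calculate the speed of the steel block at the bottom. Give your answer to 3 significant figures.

The weight component along the incline is mg sin 28.61° = 32.883 N and the normal force is N = mg cos 28.61° = 60.285 N.
Friction up the slope is f = μN = 0.19 × 60.285 = 11.454 N, so the net downslope force is 32.883 − 11.454 = 21.429 N and a = 21.429 / 7 = 3.0613 m/s².
Starting from rest over a distance of 2.0 m, v² = 2aL = 2 × 3.0613 × 2.0 = 12.2452, so v = 3.4993 m/s.

3.50 m/s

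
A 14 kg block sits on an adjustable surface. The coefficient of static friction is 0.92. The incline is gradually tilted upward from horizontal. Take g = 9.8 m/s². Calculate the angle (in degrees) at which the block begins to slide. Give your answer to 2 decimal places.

42.61°

At the threshold of sliding, static friction is at its maximum μ_s N and exactly balances the weight component along the incline: mg sin θ = μ_s mg cos θ.
Hence tan θ = μ_s = 0.92, so θ = arctan(0.92) = 42.6141°.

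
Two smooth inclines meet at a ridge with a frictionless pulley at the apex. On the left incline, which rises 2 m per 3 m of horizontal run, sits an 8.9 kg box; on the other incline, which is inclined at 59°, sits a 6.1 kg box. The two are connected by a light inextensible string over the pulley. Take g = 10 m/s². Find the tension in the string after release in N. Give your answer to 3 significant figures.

51.1 N

Resolve each weight along its own incline: the 8.9 kg mass has component 8.9 × 10 × sin 33.69° = 49.368 N down its slope, and the 6.1 kg mass has 6.1 × 10 × sin 59° = 52.287 N down its slope.
The 6.1 kg side's 52.287 N exceeds the other side's 49.368 N, so that mass slides down and the 8.9 kg mass slides up. Taking that direction as positive, Newton's second law for the whole system gives 52.287 − 49.368 = (8.9 + 6.1) a, so a = 2.919 / 15 = 0.1946 m/s².
For the 8.9 kg mass (up-slope positive): T − 49.368 = 8.9 × 0.1946, so T = 51.100 N.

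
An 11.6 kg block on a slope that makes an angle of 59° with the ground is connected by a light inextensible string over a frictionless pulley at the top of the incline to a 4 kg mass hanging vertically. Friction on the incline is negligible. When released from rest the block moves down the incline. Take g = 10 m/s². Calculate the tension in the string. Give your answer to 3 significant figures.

55.2 N

For the block on the incline: the weight component along the slope is m₁g sin 59° = 11.6 × 10 × 0.8572 = 99.435 N and the normal force is N = m₁g cos 59° = 59.744 N.
Newton's second law for the block (down-slope positive): 99.435 − T = 11.6 a. For the hanging mass (upward positive): T − 4 × 10 = 4 a.
Adding the two equations eliminates T: 59.435 = 15.6 a, so a = 3.8099 m/s².
Then from the hanging mass's equation, T = 4 × (10 + 3.8099) = 55.240 N.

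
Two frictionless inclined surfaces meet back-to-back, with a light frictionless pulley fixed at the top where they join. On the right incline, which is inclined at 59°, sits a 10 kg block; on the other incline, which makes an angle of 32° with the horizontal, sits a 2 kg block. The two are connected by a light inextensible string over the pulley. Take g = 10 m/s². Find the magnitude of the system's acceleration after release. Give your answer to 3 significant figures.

6.26 m/s²

Resolve each weight along its own incline: the 10 kg mass has component 10 × 10 × sin 59° = 85.717 N down its slope, and the 2 kg mass has 2 × 10 × sin 32° = 10.598 N down its slope.
The 10 kg side's 85.717 N exceeds the other side's 10.598 N, so that mass slides down and the 2 kg mass slides up. Taking that direction as positive, Newton's second law for the whole system gives 85.717 − 10.598 = (10 + 2) a, so a = 75.119 / 12 = 6.2599 m/s².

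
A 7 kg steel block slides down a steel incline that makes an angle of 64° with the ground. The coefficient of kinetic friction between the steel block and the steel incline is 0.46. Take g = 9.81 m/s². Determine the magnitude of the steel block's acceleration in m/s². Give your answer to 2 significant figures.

6.8 m/s²

Resolving the weight along the incline: the component pulling the steel block down the slope is mg sin 64° = 7 × 9.81 × 0.8988 = 61.721 N, and the normal force is N = mg cos 64° = 7 × 9.81 × 0.4384 = 30.105 N.
Kinetic friction acts up the slope with magnitude f = μN = 0.46 × 30.105 = 13.848 N.
Net force along the incline is 61.721 − 13.848 = 47.873 N, so a = 47.873 / 7 = 6.8390 m/s².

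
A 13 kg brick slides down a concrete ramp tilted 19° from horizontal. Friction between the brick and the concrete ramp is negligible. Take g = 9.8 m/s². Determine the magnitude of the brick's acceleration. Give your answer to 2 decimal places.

3.19 m/s²

Resolving the weight along the incline: the component pulling the brick down the slope is mg sin 19° = 13 × 9.8 × 0.3256 = 41.481 N, and the normal force is N = mg cos 19° = 13 × 9.8 × 0.9455 = 120.457 N.
With no friction the net force along the incline is 41.481 N, so a = g sin 19° = 41.481 / 13 = 3.1908 m/s².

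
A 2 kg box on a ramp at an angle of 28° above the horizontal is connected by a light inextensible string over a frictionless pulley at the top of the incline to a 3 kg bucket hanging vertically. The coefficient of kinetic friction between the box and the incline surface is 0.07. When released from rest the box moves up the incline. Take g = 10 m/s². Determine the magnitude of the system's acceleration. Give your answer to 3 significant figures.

For the box on the incline: the weight component along the slope is m₁g sin 28° = 2 × 10 × 0.4695 = 9.390 N and the normal force is N = m₁g cos 28° = 17.659 N.
Kinetic friction opposes the box's motion up the incline: f = μN = 0.07 × 17.659 = 1.236 N acting down the slope.
Newton's second law for the box (up-slope positive): T − 9.390 − 1.236 = 2 a. For the hanging bucket (downward positive): 3 × 10 − T = 3 a.
Adding the two equations eliminates T: 19.374 = 5 a, so a = 3.8748 m/s².

3.87 m/s²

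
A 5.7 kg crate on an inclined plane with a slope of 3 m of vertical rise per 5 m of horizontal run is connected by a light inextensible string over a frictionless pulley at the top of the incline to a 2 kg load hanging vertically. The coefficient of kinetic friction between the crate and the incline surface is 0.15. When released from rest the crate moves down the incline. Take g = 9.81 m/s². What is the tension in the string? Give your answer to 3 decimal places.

20.128 N

For the crate on the incline: the weight component along the slope is m₁g sin 30.96° = 5.7 × 9.81 × 0.5145 = 28.769 N and the normal force is N = m₁g cos 30.96° = 47.948 N.
Kinetic friction opposes the crate's motion down the incline: f = μN = 0.15 × 47.948 = 7.192 N acting up the slope.
Newton's second law for the crate (down-slope positive): 28.769 − 7.192 − T = 5.7 a. For the hanging load (upward positive): T − 2 × 9.81 = 2 a.
Adding the two equations eliminates T: 1.957 = 7.7 a, so a = 0.2542 m/s².
Then from the hanging load's equation, T = 2 × (9.81 + 0.2542) = 20.128 N.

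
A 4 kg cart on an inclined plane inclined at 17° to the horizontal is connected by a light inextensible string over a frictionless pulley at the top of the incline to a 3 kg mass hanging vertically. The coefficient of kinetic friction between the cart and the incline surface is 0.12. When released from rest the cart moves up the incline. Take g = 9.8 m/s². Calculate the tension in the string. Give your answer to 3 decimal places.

23.640 N

For the cart on the incline: the weight component along the slope is m₁g sin 17° = 4 × 9.8 × 0.2924 = 11.462 N and the normal force is N = m₁g cos 17° = 37.487 N.
Kinetic friction opposes the cart's motion up the incline: f = μN = 0.12 × 37.487 = 4.498 N acting down the slope.
Newton's second law for the cart (up-slope positive): T − 11.462 − 4.498 = 4 a. For the hanging mass (downward positive): 3 × 9.8 − T = 3 a.
Adding the two equations eliminates T: 13.440 = 7 a, so a = 1.9200 m/s².
Then from the hanging mass's equation, T = 3 × (9.8 − 1.9200) = 23.640 N.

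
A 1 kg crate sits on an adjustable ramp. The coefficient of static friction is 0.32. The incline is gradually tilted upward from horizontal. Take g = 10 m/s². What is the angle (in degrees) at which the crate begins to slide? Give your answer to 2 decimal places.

At the threshold of sliding, static friction is at its maximum μ_s N and exactly balances the weight component along the incline: mg sin θ = μ_s mg cos θ.
Hence tan θ = μ_s = 0.32, so θ = arctan(0.32) = 17.7447°.

17.74°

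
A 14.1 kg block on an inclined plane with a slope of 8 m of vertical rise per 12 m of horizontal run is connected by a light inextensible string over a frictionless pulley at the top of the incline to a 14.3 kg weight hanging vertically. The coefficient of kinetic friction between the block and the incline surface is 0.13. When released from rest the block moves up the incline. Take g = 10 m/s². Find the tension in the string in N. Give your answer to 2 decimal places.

118.06 N

For the block on the incline: the weight component along the slope is m₁g sin 33.69° = 14.1 × 10 × 0.5547 = 78.213 N and the normal force is N = m₁g cos 33.69° = 117.319 N.
Kinetic friction opposes the block's motion up the incline: f = μN = 0.13 × 117.319 = 15.251 N acting down the slope.
Newton's second law for the block (up-slope positive): T − 78.213 − 15.251 = 14.1 a. For the hanging weight (downward positive): 14.3 × 10 − T = 14.3 a.
Adding the two equations eliminates T: 49.536 = 28.4 a, so a = 1.7442 m/s².
Then from the hanging weight's equation, T = 14.3 × (10 − 1.7442) = 118.058 N.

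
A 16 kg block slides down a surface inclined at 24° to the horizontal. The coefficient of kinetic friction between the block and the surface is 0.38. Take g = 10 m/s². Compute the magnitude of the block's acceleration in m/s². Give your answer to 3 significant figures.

Resolving the weight along the incline: the component pulling the block down the slope is mg sin 24° = 16 × 10 × 0.4067 = 65.072 N, and the normal force is N = mg cos 24° = 16 × 10 × 0.9135 = 146.160 N.
Kinetic friction acts up the slope with magnitude f = μN = 0.38 × 146.160 = 55.541 N.
Net force along the incline is 65.072 − 55.541 = 9.531 N, so a = 9.531 / 16 = 0.5957 m/s².

0.596 m/s²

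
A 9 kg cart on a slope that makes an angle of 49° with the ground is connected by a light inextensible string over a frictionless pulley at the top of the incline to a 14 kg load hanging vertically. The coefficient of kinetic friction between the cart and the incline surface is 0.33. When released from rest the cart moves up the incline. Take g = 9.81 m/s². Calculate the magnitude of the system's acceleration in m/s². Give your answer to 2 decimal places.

2.24 m/s²

For the cart on the incline: the weight component along the slope is m₁g sin 49° = 9 × 9.81 × 0.7547 = 66.632 N and the normal force is N = m₁g cos 49° = 57.923 N.
Kinetic friction opposes the cart's motion up the incline: f = μN = 0.33 × 57.923 = 19.115 N acting down the slope.
Newton's second law for the cart (up-slope positive): T − 66.632 − 19.115 = 9 a. For the hanging load (downward positive): 14 × 9.81 − T = 14 a.
Adding the two equations eliminates T: 51.593 = 23 a, so a = 2.2432 m/s².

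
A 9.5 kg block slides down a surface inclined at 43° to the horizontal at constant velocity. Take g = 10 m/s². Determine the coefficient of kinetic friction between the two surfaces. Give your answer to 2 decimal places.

At constant velocity the net force along the incline is zero: mg sin 43° = μ mg cos 43°.
So μ = tan 43° = 0.6820 / 0.7314 = 0.9325.

0.93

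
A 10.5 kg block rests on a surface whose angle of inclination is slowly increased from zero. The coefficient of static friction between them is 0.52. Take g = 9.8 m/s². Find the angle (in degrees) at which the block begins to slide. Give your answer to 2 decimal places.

At the threshold of sliding, static friction is at its maximum μ_s N and exactly balances the weight component along the incline: mg sin θ = μ_s mg cos θ.
Hence tan θ = μ_s = 0.52, so θ = arctan(0.52) = 27.4744°.

27.47°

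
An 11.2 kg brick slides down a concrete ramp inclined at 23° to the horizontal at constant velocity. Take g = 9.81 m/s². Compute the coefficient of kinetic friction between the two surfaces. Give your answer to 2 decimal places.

At constant velocity the net force along the incline is zero: mg sin 23° = μ mg cos 23°.
So μ = tan 23° = 0.3907 / 0.9205 = 0.4244.

0.42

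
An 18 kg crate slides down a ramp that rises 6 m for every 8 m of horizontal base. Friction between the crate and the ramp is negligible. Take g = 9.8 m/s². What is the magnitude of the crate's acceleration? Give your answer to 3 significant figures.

Resolving the weight along the incline: the component pulling the crate down the slope is mg sin 36.87° = 18 × 9.8 × 0.6000 = 105.840 N, and the normal force is N = mg cos 36.87° = 18 × 9.8 × 0.8000 = 141.120 N.
With no friction the net force along the incline is 105.840 N, so a = g sin 36.87° = 105.840 / 18 = 5.8800 m/s².

5.88 m/s²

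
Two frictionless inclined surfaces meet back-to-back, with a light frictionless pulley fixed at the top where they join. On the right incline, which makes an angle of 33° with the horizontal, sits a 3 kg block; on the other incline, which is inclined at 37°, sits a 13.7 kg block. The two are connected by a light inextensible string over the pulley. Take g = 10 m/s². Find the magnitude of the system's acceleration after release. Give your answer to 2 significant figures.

Resolve each weight along its own incline: the 3 kg mass has component 3 × 10 × sin 33° = 16.339 N down its slope, and the 13.7 kg mass has 13.7 × 10 × sin 37° = 82.449 N down its slope.
The 13.7 kg side's 82.449 N exceeds the other side's 16.339 N, so that mass slides down and the 3 kg mass slides up. Taking that direction as positive, Newton's second law for the whole system gives 82.449 − 16.339 = (3 + 13.7) a, so a = 66.110 / 16.7 = 3.9587 m/s².

4.0 m/s²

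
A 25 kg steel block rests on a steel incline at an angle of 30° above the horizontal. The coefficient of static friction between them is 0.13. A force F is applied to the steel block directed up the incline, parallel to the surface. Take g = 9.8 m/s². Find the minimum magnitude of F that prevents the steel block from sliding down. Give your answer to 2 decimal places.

94.92 N

The normal force is N = mg cos 30° = 212.176 N. With F at its minimum the steel block is on the verge of sliding down, so static friction is at its maximum μ_s N = 0.13 × 212.176 = 27.583 N and acts up the slope.
Equilibrium along the incline: F + μ_s N = mg sin 30°, so F = 122.500 − 27.583 = 94.917 N.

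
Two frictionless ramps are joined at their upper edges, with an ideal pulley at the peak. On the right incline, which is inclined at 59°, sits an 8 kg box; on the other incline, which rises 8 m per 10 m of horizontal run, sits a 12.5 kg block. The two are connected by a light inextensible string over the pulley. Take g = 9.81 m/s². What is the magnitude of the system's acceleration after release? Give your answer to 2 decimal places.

0.46 m/s²

Resolve each weight along its own incline: the 8 kg mass has component 8 × 9.81 × sin 59° = 67.270 N down its slope, and the 12.5 kg mass has 12.5 × 9.81 × sin 38.66° = 76.603 N down its slope.
The 12.5 kg side's 76.603 N exceeds the other side's 67.270 N, so that mass slides down and the 8 kg mass slides up. Taking that direction as positive, Newton's second law for the whole system gives 76.603 − 67.270 = (8 + 12.5) a, so a = 9.333 / 20.5 = 0.4553 m/s².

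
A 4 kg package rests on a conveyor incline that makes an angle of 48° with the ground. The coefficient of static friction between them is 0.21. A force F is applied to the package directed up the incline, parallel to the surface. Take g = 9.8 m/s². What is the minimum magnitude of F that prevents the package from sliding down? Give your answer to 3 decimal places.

23.623 N

The normal force is N = mg cos 48° = 26.230 N. With F at its minimum the package is on the verge of sliding down, so static friction is at its maximum μ_s N = 0.21 × 26.230 = 5.508 N and acts up the slope.
Equilibrium along the incline: F + μ_s N = mg sin 48°, so F = 29.131 − 5.508 = 23.623 N.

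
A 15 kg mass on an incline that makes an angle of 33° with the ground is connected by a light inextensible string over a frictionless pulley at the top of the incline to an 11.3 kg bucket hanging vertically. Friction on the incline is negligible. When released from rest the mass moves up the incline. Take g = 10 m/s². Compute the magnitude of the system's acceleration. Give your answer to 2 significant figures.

1.2 m/s²

For the mass on the incline: the weight component along the slope is m₁g sin 33° = 15 × 10 × 0.5446 = 81.690 N and the normal force is N = m₁g cos 33° = 125.801 N.
Newton's second law for the mass (up-slope positive): T − 81.690 = 15 a. For the hanging bucket (downward positive): 11.3 × 10 − T = 11.3 a.
Adding the two equations eliminates T: 31.310 = 26.3 a, so a = 1.1905 m/s².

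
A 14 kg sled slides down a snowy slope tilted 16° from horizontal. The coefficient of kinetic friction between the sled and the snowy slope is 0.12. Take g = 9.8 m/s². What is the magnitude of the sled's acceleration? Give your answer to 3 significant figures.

1.57 m/s²

Resolving the weight along the incline: the component pulling the sled down the slope is mg sin 16° = 14 × 9.8 × 0.2756 = 37.812 N, and the normal force is N = mg cos 16° = 14 × 9.8 × 0.9613 = 131.890 N.
Kinetic friction acts up the slope with magnitude f = μN = 0.12 × 131.890 = 15.827 N.
Net force along the incline is 37.812 − 15.827 = 21.985 N, so a = 21.985 / 14 = 1.5704 m/s².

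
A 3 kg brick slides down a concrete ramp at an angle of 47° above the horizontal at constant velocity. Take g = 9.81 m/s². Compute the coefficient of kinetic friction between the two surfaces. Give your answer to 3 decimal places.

At constant velocity the net force along the incline is zero: mg sin 47° = μ mg cos 47°.
So μ = tan 47° = 0.7314 / 0.6820 = 1.0724.

1.072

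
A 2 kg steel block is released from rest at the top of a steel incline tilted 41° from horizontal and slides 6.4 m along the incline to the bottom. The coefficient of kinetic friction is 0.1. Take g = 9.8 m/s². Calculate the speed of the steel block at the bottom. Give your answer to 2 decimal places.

8.53 m/s

The weight component along the incline is mg sin 41° = 12.859 N and the normal force is N = mg cos 41° = 14.792 N.
Friction up the slope is f = μN = 0.1 × 14.792 = 1.479 N, so the net downslope force is 12.859 − 1.479 = 11.380 N and a = 11.380 / 2 = 5.6900 m/s².
Starting from rest over a distance of 6.4 m, v² = 2aL = 2 × 5.6900 × 6.4 = 72.8320, so v = 8.5342 m/s.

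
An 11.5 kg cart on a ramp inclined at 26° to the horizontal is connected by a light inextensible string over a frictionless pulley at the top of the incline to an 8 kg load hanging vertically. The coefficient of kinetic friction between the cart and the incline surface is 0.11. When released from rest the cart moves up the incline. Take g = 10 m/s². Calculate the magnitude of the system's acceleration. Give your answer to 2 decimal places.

For the cart on the incline: the weight component along the slope is m₁g sin 26° = 11.5 × 10 × 0.4384 = 50.416 N and the normal force is N = m₁g cos 26° = 103.361 N.
Kinetic friction opposes the cart's motion up the incline: f = μN = 0.11 × 103.361 = 11.370 N acting down the slope.
Newton's second law for the cart (up-slope positive): T − 50.416 − 11.370 = 11.5 a. For the hanging load (downward positive): 8 × 10 − T = 8 a.
Adding the two equations eliminates T: 18.214 = 19.5 a, so a = 0.9341 m/s².

0.93 m/s²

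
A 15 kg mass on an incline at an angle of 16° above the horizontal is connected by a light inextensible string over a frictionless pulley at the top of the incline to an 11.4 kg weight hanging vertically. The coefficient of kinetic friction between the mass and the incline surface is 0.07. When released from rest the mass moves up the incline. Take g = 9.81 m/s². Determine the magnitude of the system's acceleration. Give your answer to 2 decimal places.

For the mass on the incline: the weight component along the slope is m₁g sin 16° = 15 × 9.81 × 0.2756 = 40.555 N and the normal force is N = m₁g cos 16° = 141.450 N.
Kinetic friction opposes the mass's motion up the incline: f = μN = 0.07 × 141.450 = 9.902 N acting down the slope.
Newton's second law for the mass (up-slope positive): T − 40.555 − 9.902 = 15 a. For the hanging weight (downward positive): 11.4 × 9.81 − T = 11.4 a.
Adding the two equations eliminates T: 61.377 = 26.4 a, so a = 2.3249 m/s².

2.32 m/s²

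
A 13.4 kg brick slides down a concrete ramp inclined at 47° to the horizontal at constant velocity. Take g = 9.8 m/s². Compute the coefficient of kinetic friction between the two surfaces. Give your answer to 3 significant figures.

At constant velocity the net force along the incline is zero: mg sin 47° = μ mg cos 47°.
So μ = tan 47° = 0.7314 / 0.6820 = 1.0724.

1.07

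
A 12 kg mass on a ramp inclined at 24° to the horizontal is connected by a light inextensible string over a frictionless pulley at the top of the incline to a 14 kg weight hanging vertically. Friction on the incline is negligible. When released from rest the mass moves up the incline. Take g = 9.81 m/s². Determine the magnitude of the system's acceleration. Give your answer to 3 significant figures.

3.44 m/s²

For the mass on the incline: the weight component along the slope is m₁g sin 24° = 12 × 9.81 × 0.4067 = 47.877 N and the normal force is N = m₁g cos 24° = 107.543 N.
Newton's second law for the mass (up-slope positive): T − 47.877 = 12 a. For the hanging weight (downward positive): 14 × 9.81 − T = 14 a.
Adding the two equations eliminates T: 89.463 = 26 a, so a = 3.4409 m/s².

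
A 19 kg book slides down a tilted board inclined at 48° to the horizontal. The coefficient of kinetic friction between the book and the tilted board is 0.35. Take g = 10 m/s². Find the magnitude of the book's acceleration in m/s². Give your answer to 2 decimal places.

5.09 m/s²

Resolving the weight along the incline: the component pulling the book down the slope is mg sin 48° = 19 × 10 × 0.7431 = 141.189 N, and the normal force is N = mg cos 48° = 19 × 10 × 0.6691 = 127.129 N.
Kinetic friction acts up the slope with magnitude f = μN = 0.35 × 127.129 = 44.495 N.
Net force along the incline is 141.189 − 44.495 = 96.694 N, so a = 96.694 / 19 = 5.0892 m/s².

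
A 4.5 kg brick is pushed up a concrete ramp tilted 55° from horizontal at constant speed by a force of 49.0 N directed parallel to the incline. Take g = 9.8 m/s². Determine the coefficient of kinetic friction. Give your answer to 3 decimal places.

At constant speed ΣF = 0 along the incline. The applied 49.0 N acts up the slope; the weight component mg sin 55° = 36.125 N and kinetic friction μN both act down the slope.
So 49.0 = 36.125 + μ × 25.295, giving μ = (49.0 − 36.125) / 25.295 = 0.5090.

0.509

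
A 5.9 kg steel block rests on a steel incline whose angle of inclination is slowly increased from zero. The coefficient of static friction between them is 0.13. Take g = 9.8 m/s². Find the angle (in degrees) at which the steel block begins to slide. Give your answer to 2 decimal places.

7.41°

At the threshold of sliding, static friction is at its maximum μ_s N and exactly balances the weight component along the incline: mg sin θ = μ_s mg cos θ.
Hence tan θ = μ_s = 0.13, so θ = arctan(0.13) = 7.4069°.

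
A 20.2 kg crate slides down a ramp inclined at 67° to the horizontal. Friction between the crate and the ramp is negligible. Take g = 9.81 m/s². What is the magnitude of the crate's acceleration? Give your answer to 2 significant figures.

Resolving the weight along the incline: the component pulling the crate down the slope is mg sin 67° = 20.2 × 9.81 × 0.9205 = 182.408 N, and the normal force is N = mg cos 67° = 20.2 × 9.81 × 0.3907 = 77.422 N.
With no friction the net force along the incline is 182.408 N, so a = g sin 67° = 182.408 / 20.2 = 9.0301 m/s².

9.0 m/s²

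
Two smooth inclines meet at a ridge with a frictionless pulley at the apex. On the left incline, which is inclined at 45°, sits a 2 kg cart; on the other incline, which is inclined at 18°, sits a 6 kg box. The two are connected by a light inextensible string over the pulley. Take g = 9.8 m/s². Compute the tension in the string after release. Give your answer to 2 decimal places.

14.94 N

Resolve each weight along its own incline: the 2 kg mass has component 2 × 9.8 × sin 45° = 13.859 N down its slope, and the 6 kg mass has 6 × 9.8 × sin 18° = 18.170 N down its slope.
The 6 kg side's 18.170 N exceeds the other side's 13.859 N, so that mass slides down and the 2 kg mass slides up. Taking that direction as positive, Newton's second law for the whole system gives 18.170 − 13.859 = (2 + 6) a, so a = 4.311 / 8 = 0.5389 m/s².
For the 2 kg mass (up-slope positive): T − 13.859 = 2 × 0.5389, so T = 14.937 N.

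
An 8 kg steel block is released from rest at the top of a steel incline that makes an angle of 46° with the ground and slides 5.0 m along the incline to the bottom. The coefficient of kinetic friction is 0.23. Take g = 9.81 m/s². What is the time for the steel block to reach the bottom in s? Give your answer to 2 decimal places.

The weight component along the incline is mg sin 46° = 56.454 N and the normal force is N = mg cos 46° = 54.517 N.
Friction up the slope is f = μN = 0.23 × 54.517 = 12.539 N, so the net downslope force is 56.454 − 12.539 = 43.915 N and a = 43.915 / 8 = 5.4894 m/s².
Starting from rest, L = ½at², so t = √(2L/a) = √(2 × 5.0 / 5.4894) = 1.3497 s.

1.35 s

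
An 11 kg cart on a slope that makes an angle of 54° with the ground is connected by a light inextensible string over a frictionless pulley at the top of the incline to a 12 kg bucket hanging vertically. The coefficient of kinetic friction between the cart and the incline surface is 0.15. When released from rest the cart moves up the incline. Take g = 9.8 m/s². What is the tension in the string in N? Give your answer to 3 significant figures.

For the cart on the incline: the weight component along the slope is m₁g sin 54° = 11 × 9.8 × 0.8090 = 87.210 N and the normal force is N = m₁g cos 54° = 63.363 N.
Kinetic friction opposes the cart's motion up the incline: f = μN = 0.15 × 63.363 = 9.504 N acting down the slope.
Newton's second law for the cart (up-slope positive): T − 87.210 − 9.504 = 11 a. For the hanging bucket (downward positive): 12 × 9.8 − T = 12 a.
Adding the two equations eliminates T: 20.886 = 23 a, so a = 0.9081 m/s².
Then from the hanging bucket's equation, T = 12 × (9.8 − 0.9081) = 106.703 N.

107 N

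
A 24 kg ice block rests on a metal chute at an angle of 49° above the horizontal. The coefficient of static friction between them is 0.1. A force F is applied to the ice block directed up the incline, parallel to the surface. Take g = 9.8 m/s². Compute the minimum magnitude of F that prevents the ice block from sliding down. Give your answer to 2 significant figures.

The normal force is N = mg cos 49° = 154.305 N. With F at its minimum the ice block is on the verge of sliding down, so static friction is at its maximum μ_s N = 0.1 × 154.305 = 15.431 N and acts up the slope.
Equilibrium along the incline: F + μ_s N = mg sin 49°, so F = 177.508 − 15.431 = 162.077 N.

160 N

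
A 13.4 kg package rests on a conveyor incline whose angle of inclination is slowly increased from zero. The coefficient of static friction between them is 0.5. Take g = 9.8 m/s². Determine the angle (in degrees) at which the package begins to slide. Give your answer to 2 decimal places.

26.57°

At the threshold of sliding, static friction is at its maximum μ_s N and exactly balances the weight component along the incline: mg sin θ = μ_s mg cos θ.
Hence tan θ = μ_s = 0.5, so θ = arctan(0.5) = 26.5651°.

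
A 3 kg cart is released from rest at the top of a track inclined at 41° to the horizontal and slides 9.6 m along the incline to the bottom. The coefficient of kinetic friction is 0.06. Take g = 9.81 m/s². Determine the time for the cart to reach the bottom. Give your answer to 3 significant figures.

1.79 s

The weight component along the incline is mg sin 41° = 19.308 N and the normal force is N = mg cos 41° = 22.211 N.
Friction up the slope is f = μN = 0.06 × 22.211 = 1.333 N, so the net downslope force is 19.308 − 1.333 = 17.975 N and a = 17.975 / 3 = 5.9917 m/s².
Starting from rest, L = ½at², so t = √(2L/a) = √(2 × 9.6 / 5.9917) = 1.7901 s.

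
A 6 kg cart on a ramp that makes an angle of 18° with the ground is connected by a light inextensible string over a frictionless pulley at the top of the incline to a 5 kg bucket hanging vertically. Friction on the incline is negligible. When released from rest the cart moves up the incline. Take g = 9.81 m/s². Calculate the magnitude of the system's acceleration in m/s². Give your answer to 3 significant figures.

2.81 m/s²

For the cart on the incline: the weight component along the slope is m₁g sin 18° = 6 × 9.81 × 0.3090 = 18.188 N and the normal force is N = m₁g cos 18° = 55.979 N.
Newton's second law for the cart (up-slope positive): T − 18.188 = 6 a. For the hanging bucket (downward positive): 5 × 9.81 − T = 5 a.
Adding the two equations eliminates T: 30.862 = 11 a, so a = 2.8056 m/s².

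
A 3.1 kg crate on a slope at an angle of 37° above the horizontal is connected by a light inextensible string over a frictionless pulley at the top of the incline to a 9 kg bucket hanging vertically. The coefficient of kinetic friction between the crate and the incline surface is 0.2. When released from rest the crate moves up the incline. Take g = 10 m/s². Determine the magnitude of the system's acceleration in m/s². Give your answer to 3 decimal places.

For the crate on the incline: the weight component along the slope is m₁g sin 37° = 3.1 × 10 × 0.6018 = 18.656 N and the normal force is N = m₁g cos 37° = 24.758 N.
Kinetic friction opposes the crate's motion up the incline: f = μN = 0.2 × 24.758 = 4.952 N acting down the slope.
Newton's second law for the crate (up-slope positive): T − 18.656 − 4.952 = 3.1 a. For the hanging bucket (downward positive): 9 × 10 − T = 9 a.
Adding the two equations eliminates T: 66.392 = 12.1 a, so a = 5.4869 m/s².

5.487 m/s²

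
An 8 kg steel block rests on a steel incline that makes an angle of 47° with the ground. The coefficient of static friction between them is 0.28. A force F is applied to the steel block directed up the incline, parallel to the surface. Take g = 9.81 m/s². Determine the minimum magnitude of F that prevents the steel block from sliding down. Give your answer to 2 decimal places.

The normal force is N = mg cos 47° = 53.523 N. With F at its minimum the steel block is on the verge of sliding down, so static friction is at its maximum μ_s N = 0.28 × 53.523 = 14.986 N and acts up the slope.
Equilibrium along the incline: F + μ_s N = mg sin 47°, so F = 57.397 − 14.986 = 42.411 N.

42.41 N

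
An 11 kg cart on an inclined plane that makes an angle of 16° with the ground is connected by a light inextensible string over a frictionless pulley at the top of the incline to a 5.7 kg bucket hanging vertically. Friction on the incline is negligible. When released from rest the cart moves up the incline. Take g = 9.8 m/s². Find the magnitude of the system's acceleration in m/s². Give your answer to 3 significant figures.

For the cart on the incline: the weight component along the slope is m₁g sin 16° = 11 × 9.8 × 0.2756 = 29.710 N and the normal force is N = m₁g cos 16° = 103.624 N.
Newton's second law for the cart (up-slope positive): T − 29.710 = 11 a. For the hanging bucket (downward positive): 5.7 × 9.8 − T = 5.7 a.
Adding the two equations eliminates T: 26.150 = 16.7 a, so a = 1.5659 m/s².

1.57 m/s²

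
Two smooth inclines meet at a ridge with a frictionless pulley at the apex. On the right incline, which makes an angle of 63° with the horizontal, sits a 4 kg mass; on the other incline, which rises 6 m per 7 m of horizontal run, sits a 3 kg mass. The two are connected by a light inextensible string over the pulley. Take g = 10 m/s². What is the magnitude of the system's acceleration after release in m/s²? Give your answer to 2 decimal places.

2.30 m/s²

Resolve each weight along its own incline: the 4 kg mass has component 4 × 10 × sin 63° = 35.640 N down its slope, and the 3 kg mass has 3 × 10 × sin 40.60° = 19.524 N down its slope.
The 4 kg side's 35.640 N exceeds the other side's 19.524 N, so that mass slides down and the 3 kg mass slides up. Taking that direction as positive, Newton's second law for the whole system gives 35.640 − 19.524 = (4 + 3) a, so a = 16.116 / 7 = 2.3023 m/s².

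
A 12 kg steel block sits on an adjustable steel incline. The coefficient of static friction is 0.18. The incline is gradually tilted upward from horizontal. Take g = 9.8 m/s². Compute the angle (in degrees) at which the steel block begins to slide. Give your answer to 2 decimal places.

At the threshold of sliding, static friction is at its maximum μ_s N and exactly balances the weight component along the incline: mg sin θ = μ_s mg cos θ.
Hence tan θ = μ_s = 0.18, so θ = arctan(0.18) = 10.2040°.

10.20°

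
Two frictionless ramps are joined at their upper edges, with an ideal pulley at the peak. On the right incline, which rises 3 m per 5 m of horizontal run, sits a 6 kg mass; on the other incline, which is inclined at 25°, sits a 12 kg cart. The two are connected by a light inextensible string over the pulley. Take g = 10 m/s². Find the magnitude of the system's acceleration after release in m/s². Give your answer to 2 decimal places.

Resolve each weight along its own incline: the 6 kg mass has component 6 × 10 × sin 30.96° = 30.870 N down its slope, and the 12 kg mass has 12 × 10 × sin 25° = 50.714 N down its slope.
The 12 kg side's 50.714 N exceeds the other side's 30.870 N, so that mass slides down and the 6 kg mass slides up. Taking that direction as positive, Newton's second law for the whole system gives 50.714 − 30.870 = (6 + 12) a, so a = 19.844 / 18 = 1.1024 m/s².

1.10 m/s²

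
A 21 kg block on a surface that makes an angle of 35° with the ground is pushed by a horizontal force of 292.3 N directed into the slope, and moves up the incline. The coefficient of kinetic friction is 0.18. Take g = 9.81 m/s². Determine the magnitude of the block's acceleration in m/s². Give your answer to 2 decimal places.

The horizontal push has components F cos 35° = 292.3 × 0.8192 = 239.452 N up the incline and F sin 35° = 292.3 × 0.5736 = 167.663 N pressing into the surface.
The normal force is therefore N = mg cos 35° + F sin 35° = 168.763 + 167.663 = 336.426 N, and kinetic friction down the slope is μN = 0.18 × 336.426 = 60.557 N.
Along the incline: F cos 35° − mg sin 35° − μN = ma, so 239.452 − 118.167 − 60.557 = 21 a, giving a = 2.8918 m/s².

2.89 m/s²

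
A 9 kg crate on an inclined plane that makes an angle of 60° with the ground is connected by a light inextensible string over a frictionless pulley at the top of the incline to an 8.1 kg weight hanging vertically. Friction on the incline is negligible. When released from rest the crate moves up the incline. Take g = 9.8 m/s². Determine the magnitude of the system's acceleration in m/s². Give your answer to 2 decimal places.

0.18 m/s²

For the crate on the incline: the weight component along the slope is m₁g sin 60° = 9 × 9.8 × 0.8660 = 76.381 N and the normal force is N = m₁g cos 60° = 44.100 N.
Newton's second law for the crate (up-slope positive): T − 76.381 = 9 a. For the hanging weight (downward positive): 8.1 × 9.8 − T = 8.1 a.
Adding the two equations eliminates T: 2.999 = 17.1 a, so a = 0.1754 m/s².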